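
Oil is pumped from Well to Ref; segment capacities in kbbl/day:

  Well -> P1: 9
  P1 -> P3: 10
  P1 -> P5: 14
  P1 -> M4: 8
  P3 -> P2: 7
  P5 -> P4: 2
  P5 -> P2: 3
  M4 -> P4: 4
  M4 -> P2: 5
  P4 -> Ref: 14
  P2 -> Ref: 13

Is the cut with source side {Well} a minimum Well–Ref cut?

Given cut capacity: 9 = 9.
Augment Well→P1→P3→P2→Ref: bottleneck 7, flow now 7.
Augment Well→P1→P5→P4→Ref: bottleneck 2, flow now 9.
No augmenting path remains; maximum flow = 9.
Cut capacity 9 equals the max flow, so it is a minimum cut.

Yes — it is a minimum cut (capacity 9).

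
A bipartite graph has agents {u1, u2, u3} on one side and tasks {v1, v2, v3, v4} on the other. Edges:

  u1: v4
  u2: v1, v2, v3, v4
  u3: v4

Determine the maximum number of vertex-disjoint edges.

Unit-capacity flow: source→left, listed edges, right→sink; max matching = max flow.
Augmenting path u1→v4 (+1); matched 1.
Augmenting path u2→v1 (+1); matched 2.
No augmenting path remains; maximum matching = 2.
König certificate: {u2, v4} is a vertex cover of size 2 (every listed pair touches it), so no matching can be larger.

2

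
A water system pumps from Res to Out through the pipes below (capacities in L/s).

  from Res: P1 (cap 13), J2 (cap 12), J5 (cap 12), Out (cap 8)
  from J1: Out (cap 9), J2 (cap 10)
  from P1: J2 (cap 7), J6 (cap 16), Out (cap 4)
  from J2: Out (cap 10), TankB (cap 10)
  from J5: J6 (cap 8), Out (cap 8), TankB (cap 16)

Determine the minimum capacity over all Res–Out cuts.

30

Augment Res→Out: bottleneck 8, flow now 8.
Augment Res→P1→Out: bottleneck 4, flow now 12.
Augment Res→J2→Out: bottleneck 10, flow now 22.
Augment Res→J5→Out: bottleneck 8, flow now 30.
No augmenting path remains; maximum flow = 30.
By max-flow min-cut, the minimum cut capacity equals the max flow.
In the residual graph, reachable from Res: {Res, P1, J2, J5, TankB, J6}.
Min-cut edges: Res→Out (8), P1→Out (4), J2→Out (10), J5→Out (8); capacity 8 + 4 + 10 + 8 = 30.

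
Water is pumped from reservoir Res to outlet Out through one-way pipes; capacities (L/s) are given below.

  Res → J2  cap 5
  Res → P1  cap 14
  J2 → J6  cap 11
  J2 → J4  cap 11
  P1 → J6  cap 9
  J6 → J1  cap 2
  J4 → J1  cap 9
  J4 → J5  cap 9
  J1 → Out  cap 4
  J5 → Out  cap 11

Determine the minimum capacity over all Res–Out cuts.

7

Augment Res→J2→J6→J1→Out: bottleneck 2, flow now 2.
Augment Res→J2→J4→J1→Out: bottleneck 2, flow now 4.
Augment Res→J2→J4→J5→Out: bottleneck 1, flow now 5.
Augment Res→P1→J6→J2→J4→J5→Out: bottleneck 2, flow now 7. (uses reverse residual edge)
No augmenting path remains; maximum flow = 7.
By max-flow min-cut, the minimum cut capacity equals the max flow.
In the residual graph, reachable from Res: {Res, P1, J6}.
Min-cut edges: Res→J2 (5), J6→J1 (2); capacity 5 + 2 = 7.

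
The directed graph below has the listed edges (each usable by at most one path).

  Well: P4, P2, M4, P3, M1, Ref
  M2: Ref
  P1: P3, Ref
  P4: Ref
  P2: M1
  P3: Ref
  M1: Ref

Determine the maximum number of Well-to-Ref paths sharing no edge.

Assign every edge capacity 1; by Menger, the answer equals the max flow.
Path Well→Ref (+1); total 1.
Path Well→P4→Ref (+1); total 2.
Path Well→P3→Ref (+1); total 3.
Path Well→M1→Ref (+1); total 4.
No residual Well→Ref path; max flow = 4.
Certifying cut of size 4: {M1→Ref, Well→P3, Well→P4, Well→Ref}.

4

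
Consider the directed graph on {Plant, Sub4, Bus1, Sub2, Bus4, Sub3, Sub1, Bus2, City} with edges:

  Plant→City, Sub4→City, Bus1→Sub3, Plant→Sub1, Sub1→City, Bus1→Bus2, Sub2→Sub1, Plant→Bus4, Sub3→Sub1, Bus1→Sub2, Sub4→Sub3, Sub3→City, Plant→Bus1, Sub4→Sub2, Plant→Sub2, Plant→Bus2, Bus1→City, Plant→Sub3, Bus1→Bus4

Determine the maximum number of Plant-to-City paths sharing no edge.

4

Assign every edge capacity 1; by Menger, the answer equals the max flow.
Path Plant→City (+1); total 1.
Path Plant→Bus1→City (+1); total 2.
Path Plant→Sub3→City (+1); total 3.
Path Plant→Sub1→City (+1); total 4.
No residual Plant→City path; max flow = 4.
Certifying cut of size 4: {Plant→Bus1, Plant→City, Plant→Sub3, Sub1→City}.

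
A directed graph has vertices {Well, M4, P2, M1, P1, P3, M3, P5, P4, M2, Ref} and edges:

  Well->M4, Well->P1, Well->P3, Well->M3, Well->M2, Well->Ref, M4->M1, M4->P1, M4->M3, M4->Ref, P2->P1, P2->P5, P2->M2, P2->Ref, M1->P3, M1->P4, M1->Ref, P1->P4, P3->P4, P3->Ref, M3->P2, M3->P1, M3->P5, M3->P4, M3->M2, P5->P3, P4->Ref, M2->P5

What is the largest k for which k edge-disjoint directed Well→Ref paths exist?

5

Assign every edge capacity 1; by Menger, the answer equals the max flow.
Path Well→Ref (+1); total 1.
Path Well→M4→Ref (+1); total 2.
Path Well→P3→Ref (+1); total 3.
Path Well→P1→P4→Ref (+1); total 4.
Path Well→M3→P2→Ref (+1); total 5.
No residual Well→Ref path; max flow = 5.
Certifying cut of size 5: {P3→Ref, P4→Ref, Well→M3, Well→M4, Well→Ref}.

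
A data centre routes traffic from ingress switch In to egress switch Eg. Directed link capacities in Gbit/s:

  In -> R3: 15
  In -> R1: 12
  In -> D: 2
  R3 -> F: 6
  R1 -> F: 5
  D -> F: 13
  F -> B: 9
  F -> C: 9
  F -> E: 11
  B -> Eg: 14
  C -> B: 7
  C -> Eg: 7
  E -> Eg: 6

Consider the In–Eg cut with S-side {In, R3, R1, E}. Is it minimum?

Given cut capacity: 2 + 6 + 5 + 6 = 19.
Augment In→R3→F→B→Eg: bottleneck 6, flow now 6.
Augment In→R1→F→B→Eg: bottleneck 3, flow now 9.
Augment In→R1→F→C→Eg: bottleneck 2, flow now 11.
Augment In→D→F→C→Eg: bottleneck 2, flow now 13.
No augmenting path remains; maximum flow = 13.
In the residual graph, reachable from In: {In, R3, R1}.
Min-cut edges: In→D (2), R3→F (6), R1→F (5); capacity 2 + 6 + 5 = 13.
Cut capacity 19 exceeds the max flow 13, so it is not minimum.

No — its capacity is 19, but the minimum cut has capacity 13.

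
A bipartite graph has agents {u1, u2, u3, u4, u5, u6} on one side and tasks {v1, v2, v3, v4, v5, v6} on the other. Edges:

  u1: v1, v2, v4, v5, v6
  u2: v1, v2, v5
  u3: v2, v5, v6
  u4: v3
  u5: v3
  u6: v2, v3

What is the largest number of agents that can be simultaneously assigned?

Unit-capacity flow: source→left, listed edges, right→sink; max matching = max flow.
Augmenting path u1→v1 (+1); matched 1.
Augmenting path u2→v2 (+1); matched 2.
Augmenting path u3→v5 (+1); matched 3.
Augmenting path u4→v3 (+1); matched 4.
Augmenting path u6→v2→u2→v1→u1→v4 (+1); matched 5.
No augmenting path remains; maximum matching = 5.
König certificate: {u1, u2, u3, u6, v3} is a vertex cover of size 5 (every listed pair touches it), so no matching can be larger.

5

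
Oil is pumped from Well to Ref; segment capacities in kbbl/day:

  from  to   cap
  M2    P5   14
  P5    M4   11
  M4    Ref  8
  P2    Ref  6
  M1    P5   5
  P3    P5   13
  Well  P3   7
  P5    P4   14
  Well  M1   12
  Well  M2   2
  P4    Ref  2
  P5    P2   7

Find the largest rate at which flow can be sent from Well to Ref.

14

Augment Well→M1→P5→P2→Ref: bottleneck 5, flow now 5.
Augment Well→P3→P5→P2→Ref: bottleneck 1, flow now 6.
Augment Well→P3→P5→P4→Ref: bottleneck 2, flow now 8.
Augment Well→P3→P5→M4→Ref: bottleneck 4, flow now 12.
Augment Well→M2→P5→M4→Ref: bottleneck 2, flow now 14.
No augmenting path remains; maximum flow = 14.
In the residual graph, reachable from Well: {Well, M1}.
Min-cut edges: Well→P3 (7), Well→M2 (2), M1→P5 (5); capacity 7 + 2 + 5 = 14.
This cut is saturated, so no flow can exceed 14.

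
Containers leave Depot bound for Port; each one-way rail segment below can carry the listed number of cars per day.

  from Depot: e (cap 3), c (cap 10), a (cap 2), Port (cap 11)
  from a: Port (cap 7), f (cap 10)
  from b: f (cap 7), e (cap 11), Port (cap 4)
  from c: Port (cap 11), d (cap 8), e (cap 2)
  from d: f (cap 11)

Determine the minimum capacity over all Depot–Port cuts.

Augment Depot→Port: bottleneck 11, flow now 11.
Augment Depot→a→Port: bottleneck 2, flow now 13.
Augment Depot→c→Port: bottleneck 10, flow now 23.
No augmenting path remains; maximum flow = 23.
By max-flow min-cut, the minimum cut capacity equals the max flow.
In the residual graph, reachable from Depot: {Depot, e}.
Min-cut edges: Depot→a (2), Depot→c (10), Depot→Port (11); capacity 2 + 10 + 11 = 23.

23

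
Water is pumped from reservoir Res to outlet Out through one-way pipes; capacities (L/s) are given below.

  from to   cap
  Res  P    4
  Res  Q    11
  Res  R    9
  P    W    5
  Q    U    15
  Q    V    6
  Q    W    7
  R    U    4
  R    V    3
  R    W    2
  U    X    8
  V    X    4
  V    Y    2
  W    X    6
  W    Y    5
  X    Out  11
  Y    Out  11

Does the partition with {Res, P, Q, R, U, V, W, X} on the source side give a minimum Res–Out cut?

Yes — it is a minimum cut (capacity 18).

Given cut capacity: 2 + 5 + 11 = 18.
Augment Res→P→W→X→Out: bottleneck 4, flow now 4.
Augment Res→Q→U→X→Out: bottleneck 7, flow now 11.
Augment Res→Q→V→Y→Out: bottleneck 2, flow now 13.
Augment Res→Q→W→Y→Out: bottleneck 2, flow now 15.
Augment Res→R→W→Y→Out: bottleneck 2, flow now 17.
Augment Res→R→U→Q→W→Y→Out: bottleneck 1, flow now 18. (uses reverse residual edge)
No augmenting path remains; maximum flow = 18.
Cut capacity 18 equals the max flow, so it is a minimum cut.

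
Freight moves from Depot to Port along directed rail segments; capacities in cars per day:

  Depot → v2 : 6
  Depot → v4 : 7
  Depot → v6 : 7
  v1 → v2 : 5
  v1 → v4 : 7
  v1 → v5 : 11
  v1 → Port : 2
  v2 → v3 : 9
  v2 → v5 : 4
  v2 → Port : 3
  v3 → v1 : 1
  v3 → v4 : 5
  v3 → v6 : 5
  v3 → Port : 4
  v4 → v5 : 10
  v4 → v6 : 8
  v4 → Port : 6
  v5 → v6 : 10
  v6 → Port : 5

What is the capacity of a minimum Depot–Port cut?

17

Augment Depot→v2→Port: bottleneck 3, flow now 3.
Augment Depot→v4→Port: bottleneck 6, flow now 9.
Augment Depot→v6→Port: bottleneck 5, flow now 14.
Augment Depot→v2→v3→Port: bottleneck 3, flow now 17.
No augmenting path remains; maximum flow = 17.
By max-flow min-cut, the minimum cut capacity equals the max flow.
In the residual graph, reachable from Depot: {Depot, v4, v5, v6}.
Min-cut edges: Depot→v2 (6), v4→Port (6), v6→Port (5); capacity 6 + 6 + 5 = 17.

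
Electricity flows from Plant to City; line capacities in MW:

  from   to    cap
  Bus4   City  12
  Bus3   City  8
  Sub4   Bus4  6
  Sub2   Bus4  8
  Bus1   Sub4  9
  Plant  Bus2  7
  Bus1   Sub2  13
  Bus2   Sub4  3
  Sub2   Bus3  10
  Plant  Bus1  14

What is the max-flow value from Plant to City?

17

Augment Plant→Bus2→Sub4→Bus4→City: bottleneck 3, flow now 3.
Augment Plant→Bus1→Sub2→Bus4→City: bottleneck 8, flow now 11.
Augment Plant→Bus1→Sub2→Bus3→City: bottleneck 5, flow now 16.
Augment Plant→Bus1→Sub4→Bus4→City: bottleneck 1, flow now 17.
No augmenting path remains; maximum flow = 17.
In the residual graph, reachable from Plant: {Plant, Bus2}.
Min-cut edges: Plant→Bus1 (14), Bus2→Sub4 (3); capacity 14 + 3 = 17.
This cut is saturated, so no flow can exceed 17.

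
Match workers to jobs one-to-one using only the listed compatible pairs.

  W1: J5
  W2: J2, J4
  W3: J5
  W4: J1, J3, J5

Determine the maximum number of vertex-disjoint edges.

3

Unit-capacity flow: source→left, listed edges, right→sink; max matching = max flow.
Augmenting path W1→J5 (+1); matched 1.
Augmenting path W2→J2 (+1); matched 2.
Augmenting path W4→J1 (+1); matched 3.
No augmenting path remains; maximum matching = 3.
König certificate: {W2, W4, J5} is a vertex cover of size 3 (every listed pair touches it), so no matching can be larger.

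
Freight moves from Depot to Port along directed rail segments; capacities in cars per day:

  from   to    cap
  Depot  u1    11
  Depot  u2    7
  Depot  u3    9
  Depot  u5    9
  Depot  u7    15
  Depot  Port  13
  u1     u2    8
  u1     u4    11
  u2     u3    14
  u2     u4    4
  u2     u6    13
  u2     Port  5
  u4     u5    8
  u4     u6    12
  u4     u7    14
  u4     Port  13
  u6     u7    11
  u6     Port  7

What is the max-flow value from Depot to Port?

31

Augment Depot→Port: bottleneck 13, flow now 13.
Augment Depot→u2→Port: bottleneck 5, flow now 18.
Augment Depot→u1→u4→Port: bottleneck 11, flow now 29.
Augment Depot→u2→u4→Port: bottleneck 2, flow now 31.
No augmenting path remains; maximum flow = 31.
In the residual graph, reachable from Depot: {Depot, u3, u5, u7}.
Min-cut edges: Depot→u1 (11), Depot→u2 (7), Depot→Port (13); capacity 11 + 7 + 13 = 31.
This cut is saturated, so no flow can exceed 31.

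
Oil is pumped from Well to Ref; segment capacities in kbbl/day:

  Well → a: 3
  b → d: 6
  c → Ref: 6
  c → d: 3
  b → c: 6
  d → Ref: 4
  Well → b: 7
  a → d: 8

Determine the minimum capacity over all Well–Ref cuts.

10

Augment Well→a→d→Ref: bottleneck 3, flow now 3.
Augment Well→b→c→Ref: bottleneck 6, flow now 9.
Augment Well→b→d→Ref: bottleneck 1, flow now 10.
No augmenting path remains; maximum flow = 10.
By max-flow min-cut, the minimum cut capacity equals the max flow.
In the residual graph, reachable from Well: {Well}.
Min-cut edges: Well→a (3), Well→b (7); capacity 3 + 7 = 10.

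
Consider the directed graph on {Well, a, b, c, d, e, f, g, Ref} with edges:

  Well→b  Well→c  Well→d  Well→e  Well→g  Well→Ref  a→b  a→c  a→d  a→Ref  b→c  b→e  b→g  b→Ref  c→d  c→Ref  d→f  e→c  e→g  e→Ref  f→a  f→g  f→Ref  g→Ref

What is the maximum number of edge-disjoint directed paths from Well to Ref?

Assign every edge capacity 1; by Menger, the answer equals the max flow.
Path Well→Ref (+1); total 1.
Path Well→b→Ref (+1); total 2.
Path Well→c→Ref (+1); total 3.
Path Well→e→Ref (+1); total 4.
Path Well→g→Ref (+1); total 5.
Path Well→d→f→Ref (+1); total 6.
No residual Well→Ref path; max flow = 6.
Certifying cut of size 6: {Well→Ref, Well→b, Well→c, Well→d, Well→e, Well→g}.

6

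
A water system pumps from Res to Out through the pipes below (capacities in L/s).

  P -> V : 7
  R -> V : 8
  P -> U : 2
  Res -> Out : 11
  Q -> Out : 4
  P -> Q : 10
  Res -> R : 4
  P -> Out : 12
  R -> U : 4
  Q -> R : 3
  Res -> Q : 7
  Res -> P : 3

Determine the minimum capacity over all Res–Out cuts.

18

Augment Res→Out: bottleneck 11, flow now 11.
Augment Res→P→Out: bottleneck 3, flow now 14.
Augment Res→Q→Out: bottleneck 4, flow now 18.
No augmenting path remains; maximum flow = 18.
By max-flow min-cut, the minimum cut capacity equals the max flow.
In the residual graph, reachable from Res: {Res, Q, R, U, V}.
Min-cut edges: Res→P (3), Res→Out (11), Q→Out (4); capacity 3 + 11 + 4 = 18.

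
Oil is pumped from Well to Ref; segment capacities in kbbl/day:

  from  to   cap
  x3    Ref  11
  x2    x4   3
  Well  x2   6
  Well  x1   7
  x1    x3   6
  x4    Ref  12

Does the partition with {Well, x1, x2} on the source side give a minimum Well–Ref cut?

Yes — it is a minimum cut (capacity 9).

Given cut capacity: 6 + 3 = 9.
Augment Well→x1→x3→Ref: bottleneck 6, flow now 6.
Augment Well→x2→x4→Ref: bottleneck 3, flow now 9.
No augmenting path remains; maximum flow = 9.
Cut capacity 9 equals the max flow, so it is a minimum cut.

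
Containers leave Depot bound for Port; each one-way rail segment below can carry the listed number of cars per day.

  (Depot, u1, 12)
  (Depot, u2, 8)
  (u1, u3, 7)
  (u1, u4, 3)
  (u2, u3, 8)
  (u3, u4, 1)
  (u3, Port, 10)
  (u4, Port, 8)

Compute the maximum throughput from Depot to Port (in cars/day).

14

Augment Depot→u1→u3→Port: bottleneck 7, flow now 7.
Augment Depot→u1→u4→Port: bottleneck 3, flow now 10.
Augment Depot→u2→u3→Port: bottleneck 3, flow now 13.
Augment Depot→u2→u3→u4→Port: bottleneck 1, flow now 14.
No augmenting path remains; maximum flow = 14.
In the residual graph, reachable from Depot: {Depot, u1, u2, u3}.
Min-cut edges: u1→u4 (3), u3→u4 (1), u3→Port (10); capacity 3 + 1 + 10 = 14.
This cut is saturated, so no flow can exceed 14.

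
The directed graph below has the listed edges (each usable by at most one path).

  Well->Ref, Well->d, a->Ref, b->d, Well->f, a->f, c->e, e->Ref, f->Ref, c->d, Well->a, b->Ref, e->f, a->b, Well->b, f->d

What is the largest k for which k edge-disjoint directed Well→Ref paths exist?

Assign every edge capacity 1; by Menger, the answer equals the max flow.
Path Well→Ref (+1); total 1.
Path Well→a→Ref (+1); total 2.
Path Well→b→Ref (+1); total 3.
Path Well→f→Ref (+1); total 4.
No residual Well→Ref path; max flow = 4.
Certifying cut of size 4: {Well→Ref, Well→a, Well→b, Well→f}.

4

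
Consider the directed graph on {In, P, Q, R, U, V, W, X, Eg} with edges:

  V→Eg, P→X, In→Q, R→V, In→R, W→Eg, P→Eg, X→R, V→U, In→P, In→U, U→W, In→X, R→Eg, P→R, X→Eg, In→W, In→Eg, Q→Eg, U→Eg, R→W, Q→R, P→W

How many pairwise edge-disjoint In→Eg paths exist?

7

Assign every edge capacity 1; by Menger, the answer equals the max flow.
Path In→Eg (+1); total 1.
Path In→P→Eg (+1); total 2.
Path In→Q→Eg (+1); total 3.
Path In→R→Eg (+1); total 4.
Path In→U→Eg (+1); total 5.
Path In→W→Eg (+1); total 6.
Path In→X→Eg (+1); total 7.
No residual In→Eg path; max flow = 7.
Certifying cut of size 7: {In→Eg, In→P, In→Q, In→R, In→U, In→W, In→X}.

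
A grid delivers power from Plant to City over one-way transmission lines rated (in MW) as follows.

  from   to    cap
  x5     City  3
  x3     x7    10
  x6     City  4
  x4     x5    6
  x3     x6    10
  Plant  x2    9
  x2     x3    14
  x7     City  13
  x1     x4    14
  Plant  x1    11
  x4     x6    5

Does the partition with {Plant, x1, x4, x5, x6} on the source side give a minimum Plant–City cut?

Given cut capacity: 9 + 3 + 4 = 16.
Augment Plant→x1→x4→x5→City: bottleneck 3, flow now 3.
Augment Plant→x1→x4→x6→City: bottleneck 4, flow now 7.
Augment Plant→x2→x3→x7→City: bottleneck 9, flow now 16.
No augmenting path remains; maximum flow = 16.
Cut capacity 16 equals the max flow, so it is a minimum cut.

Yes — it is a minimum cut (capacity 16).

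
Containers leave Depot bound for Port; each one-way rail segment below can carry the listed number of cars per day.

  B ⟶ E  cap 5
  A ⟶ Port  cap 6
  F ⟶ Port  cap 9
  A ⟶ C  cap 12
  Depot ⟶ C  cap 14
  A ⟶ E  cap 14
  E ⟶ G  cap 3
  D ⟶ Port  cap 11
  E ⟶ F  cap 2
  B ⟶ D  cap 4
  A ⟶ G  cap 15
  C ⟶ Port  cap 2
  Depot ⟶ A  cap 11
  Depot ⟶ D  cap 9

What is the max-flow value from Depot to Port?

19

Augment Depot→A→Port: bottleneck 6, flow now 6.
Augment Depot→C→Port: bottleneck 2, flow now 8.
Augment Depot→D→Port: bottleneck 9, flow now 17.
Augment Depot→A→E→F→Port: bottleneck 2, flow now 19.
No augmenting path remains; maximum flow = 19.
In the residual graph, reachable from Depot: {Depot, A, C, E, G}.
Min-cut edges: Depot→D (9), A→Port (6), C→Port (2), E→F (2); capacity 9 + 6 + 2 + 2 = 19.
This cut is saturated, so no flow can exceed 19.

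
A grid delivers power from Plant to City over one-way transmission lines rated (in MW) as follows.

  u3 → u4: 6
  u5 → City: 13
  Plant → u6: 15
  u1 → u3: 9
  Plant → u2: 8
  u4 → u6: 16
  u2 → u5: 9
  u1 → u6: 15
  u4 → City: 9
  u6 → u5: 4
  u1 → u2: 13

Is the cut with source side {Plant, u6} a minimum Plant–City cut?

Given cut capacity: 8 + 4 = 12.
Augment Plant→u2→u5→City: bottleneck 8, flow now 8.
Augment Plant→u6→u5→City: bottleneck 4, flow now 12.
No augmenting path remains; maximum flow = 12.
Cut capacity 12 equals the max flow, so it is a minimum cut.

Yes — it is a minimum cut (capacity 12).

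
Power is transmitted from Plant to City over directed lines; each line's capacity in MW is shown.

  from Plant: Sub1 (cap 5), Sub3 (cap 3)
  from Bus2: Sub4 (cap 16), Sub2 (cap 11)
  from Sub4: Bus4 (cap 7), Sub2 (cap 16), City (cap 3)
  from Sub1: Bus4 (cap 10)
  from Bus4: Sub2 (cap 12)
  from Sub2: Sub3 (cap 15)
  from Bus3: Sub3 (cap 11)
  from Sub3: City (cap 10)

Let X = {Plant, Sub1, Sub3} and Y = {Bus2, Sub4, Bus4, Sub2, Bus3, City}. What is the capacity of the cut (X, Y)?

20

Edges leaving {Plant, Sub1, Sub3}: Sub1→Bus4 (10), Sub3→City (10).
Cut capacity = 10 + 10 = 20.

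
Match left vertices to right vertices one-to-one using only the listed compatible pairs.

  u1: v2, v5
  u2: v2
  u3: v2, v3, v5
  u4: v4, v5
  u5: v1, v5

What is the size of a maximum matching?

5

Unit-capacity flow: source→left, listed edges, right→sink; max matching = max flow.
Augmenting path u1→v2 (+1); matched 1.
Augmenting path u3→v3 (+1); matched 2.
Augmenting path u4→v4 (+1); matched 3.
Augmenting path u5→v1 (+1); matched 4.
Augmenting path u2→v2→u1→v5 (+1); matched 5.
No augmenting path remains; maximum matching = 5.
König certificate: {u1, u2, u3, u4, u5} is a vertex cover of size 5 (every listed pair touches it), so no matching can be larger.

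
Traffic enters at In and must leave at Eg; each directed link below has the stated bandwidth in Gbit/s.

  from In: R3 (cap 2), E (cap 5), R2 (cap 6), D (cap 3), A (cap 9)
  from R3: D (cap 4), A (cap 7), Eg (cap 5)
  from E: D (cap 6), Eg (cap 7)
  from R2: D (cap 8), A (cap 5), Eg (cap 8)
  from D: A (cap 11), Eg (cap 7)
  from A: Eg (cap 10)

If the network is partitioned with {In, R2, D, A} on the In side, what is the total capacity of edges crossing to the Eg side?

Edges leaving {In, R2, D, A}: In→R3 (2), In→E (5), R2→Eg (8), D→Eg (7), A→Eg (10).
Cut capacity = 2 + 5 + 8 + 7 + 10 = 32.

32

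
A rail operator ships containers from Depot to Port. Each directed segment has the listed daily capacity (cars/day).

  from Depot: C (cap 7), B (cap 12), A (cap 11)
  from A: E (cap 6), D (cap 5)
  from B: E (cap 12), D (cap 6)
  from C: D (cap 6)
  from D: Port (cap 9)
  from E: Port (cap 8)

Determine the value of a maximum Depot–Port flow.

17

Augment Depot→A→D→Port: bottleneck 5, flow now 5.
Augment Depot→A→E→Port: bottleneck 6, flow now 11.
Augment Depot→B→D→Port: bottleneck 4, flow now 15.
Augment Depot→B→E→Port: bottleneck 2, flow now 17.
No augmenting path remains; maximum flow = 17.
In the residual graph, reachable from Depot: {Depot, A, B, C, D, E}.
Min-cut edges: D→Port (9), E→Port (8); capacity 9 + 8 = 17.
This cut is saturated, so no flow can exceed 17.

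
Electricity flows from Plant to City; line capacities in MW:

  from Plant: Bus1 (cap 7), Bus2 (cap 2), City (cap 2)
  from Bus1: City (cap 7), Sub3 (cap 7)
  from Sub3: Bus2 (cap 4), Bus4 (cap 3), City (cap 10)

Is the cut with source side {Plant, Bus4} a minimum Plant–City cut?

Given cut capacity: 7 + 2 + 2 = 11.
Augment Plant→City: bottleneck 2, flow now 2.
Augment Plant→Bus1→City: bottleneck 7, flow now 9.
No augmenting path remains; maximum flow = 9.
In the residual graph, reachable from Plant: {Plant, Bus2}.
Min-cut edges: Plant→Bus1 (7), Plant→City (2); capacity 7 + 2 = 9.
Cut capacity 11 exceeds the max flow 9, so it is not minimum.

No — its capacity is 11, but the minimum cut has capacity 9.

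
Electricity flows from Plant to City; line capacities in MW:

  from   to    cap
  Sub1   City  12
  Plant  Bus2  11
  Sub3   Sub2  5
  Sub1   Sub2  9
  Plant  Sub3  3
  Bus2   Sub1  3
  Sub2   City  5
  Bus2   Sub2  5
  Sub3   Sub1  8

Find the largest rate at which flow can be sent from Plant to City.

Augment Plant→Sub3→Sub2→City: bottleneck 3, flow now 3.
Augment Plant→Bus2→Sub2→City: bottleneck 2, flow now 5.
Augment Plant→Bus2→Sub1→City: bottleneck 3, flow now 8.
Augment Plant→Bus2→Sub2→Sub3→Sub1→City: bottleneck 3, flow now 11. (uses reverse residual edge)
No augmenting path remains; maximum flow = 11.
In the residual graph, reachable from Plant: {Plant, Bus2}.
Min-cut edges: Plant→Sub3 (3), Bus2→Sub2 (5), Bus2→Sub1 (3); capacity 3 + 5 + 3 = 11.
This cut is saturated, so no flow can exceed 11.

11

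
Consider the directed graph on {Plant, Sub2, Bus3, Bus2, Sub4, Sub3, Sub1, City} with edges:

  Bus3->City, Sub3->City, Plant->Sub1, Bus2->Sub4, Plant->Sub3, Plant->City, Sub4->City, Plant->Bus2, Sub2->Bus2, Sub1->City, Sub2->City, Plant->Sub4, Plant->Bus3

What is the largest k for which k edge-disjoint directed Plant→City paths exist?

Assign every edge capacity 1; by Menger, the answer equals the max flow.
Path Plant→City (+1); total 1.
Path Plant→Bus3→City (+1); total 2.
Path Plant→Sub4→City (+1); total 3.
Path Plant→Sub3→City (+1); total 4.
Path Plant→Sub1→City (+1); total 5.
No residual Plant→City path; max flow = 5.
Certifying cut of size 5: {Plant→Bus3, Plant→City, Plant→Sub1, Plant→Sub3, Sub4→City}.

5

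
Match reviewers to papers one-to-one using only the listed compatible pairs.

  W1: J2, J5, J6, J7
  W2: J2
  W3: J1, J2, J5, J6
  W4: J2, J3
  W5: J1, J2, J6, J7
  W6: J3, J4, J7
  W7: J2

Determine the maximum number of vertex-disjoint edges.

Unit-capacity flow: source→left, listed edges, right→sink; max matching = max flow.
Augmenting path W1→J2 (+1); matched 1.
Augmenting path W3→J1 (+1); matched 2.
Augmenting path W4→J3 (+1); matched 3.
Augmenting path W5→J6 (+1); matched 4.
Augmenting path W6→J4 (+1); matched 5.
Augmenting path W2→J2→W1→J5 (+1); matched 6.
No augmenting path remains; maximum matching = 6.
König certificate: {W1, W3, W4, W5, W6, J2} is a vertex cover of size 6 (every listed pair touches it), so no matching can be larger.

6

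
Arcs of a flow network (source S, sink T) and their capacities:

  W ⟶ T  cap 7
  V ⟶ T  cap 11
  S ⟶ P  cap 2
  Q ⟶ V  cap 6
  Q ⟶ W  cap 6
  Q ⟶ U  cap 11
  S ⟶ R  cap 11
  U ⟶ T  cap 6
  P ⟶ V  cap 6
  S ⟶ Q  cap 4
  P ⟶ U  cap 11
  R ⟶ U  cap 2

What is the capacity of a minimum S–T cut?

8

Augment S→P→U→T: bottleneck 2, flow now 2.
Augment S→Q→U→T: bottleneck 4, flow now 6.
Augment S→R→U→P→V→T: bottleneck 2, flow now 8. (uses reverse residual edge)
No augmenting path remains; maximum flow = 8.
By max-flow min-cut, the minimum cut capacity equals the max flow.
In the residual graph, reachable from S: {S, R}.
Min-cut edges: S→P (2), S→Q (4), R→U (2); capacity 2 + 4 + 2 = 8.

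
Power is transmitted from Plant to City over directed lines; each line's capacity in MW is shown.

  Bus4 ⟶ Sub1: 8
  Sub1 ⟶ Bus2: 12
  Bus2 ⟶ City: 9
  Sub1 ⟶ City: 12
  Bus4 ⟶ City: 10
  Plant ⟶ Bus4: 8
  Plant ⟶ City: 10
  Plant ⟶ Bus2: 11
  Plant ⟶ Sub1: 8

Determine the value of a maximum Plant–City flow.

Augment Plant→City: bottleneck 10, flow now 10.
Augment Plant→Bus4→City: bottleneck 8, flow now 18.
Augment Plant→Sub1→City: bottleneck 8, flow now 26.
Augment Plant→Bus2→City: bottleneck 9, flow now 35.
No augmenting path remains; maximum flow = 35.
In the residual graph, reachable from Plant: {Plant, Bus2}.
Min-cut edges: Plant→Bus4 (8), Plant→Sub1 (8), Plant→City (10), Bus2→City (9); capacity 8 + 8 + 10 + 9 = 35.
This cut is saturated, so no flow can exceed 35.

35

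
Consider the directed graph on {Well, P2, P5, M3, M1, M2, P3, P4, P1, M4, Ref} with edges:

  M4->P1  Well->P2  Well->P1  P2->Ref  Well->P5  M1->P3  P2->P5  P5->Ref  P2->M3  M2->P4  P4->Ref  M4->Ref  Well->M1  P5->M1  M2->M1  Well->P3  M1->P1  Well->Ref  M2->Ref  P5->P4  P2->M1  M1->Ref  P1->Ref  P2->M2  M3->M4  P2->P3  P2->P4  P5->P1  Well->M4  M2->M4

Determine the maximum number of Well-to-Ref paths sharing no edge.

6

Assign every edge capacity 1; by Menger, the answer equals the max flow.
Path Well→Ref (+1); total 1.
Path Well→P2→Ref (+1); total 2.
Path Well→P5→Ref (+1); total 3.
Path Well→M1→Ref (+1); total 4.
Path Well→P1→Ref (+1); total 5.
Path Well→M4→Ref (+1); total 6.
No residual Well→Ref path; max flow = 6.
Certifying cut of size 6: {Well→M1, Well→M4, Well→P1, Well→P2, Well→P5, Well→Ref}.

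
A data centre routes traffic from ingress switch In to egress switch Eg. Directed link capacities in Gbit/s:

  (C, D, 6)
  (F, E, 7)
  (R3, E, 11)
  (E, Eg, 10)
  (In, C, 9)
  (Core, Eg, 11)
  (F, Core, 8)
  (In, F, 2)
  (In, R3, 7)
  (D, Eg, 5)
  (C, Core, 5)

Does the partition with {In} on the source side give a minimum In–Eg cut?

Given cut capacity: 2 + 7 + 9 = 18.
Augment In→F→Core→Eg: bottleneck 2, flow now 2.
Augment In→R3→E→Eg: bottleneck 7, flow now 9.
Augment In→C→Core→Eg: bottleneck 5, flow now 14.
Augment In→C→D→Eg: bottleneck 4, flow now 18.
No augmenting path remains; maximum flow = 18.
Cut capacity 18 equals the max flow, so it is a minimum cut.

Yes — it is a minimum cut (capacity 18).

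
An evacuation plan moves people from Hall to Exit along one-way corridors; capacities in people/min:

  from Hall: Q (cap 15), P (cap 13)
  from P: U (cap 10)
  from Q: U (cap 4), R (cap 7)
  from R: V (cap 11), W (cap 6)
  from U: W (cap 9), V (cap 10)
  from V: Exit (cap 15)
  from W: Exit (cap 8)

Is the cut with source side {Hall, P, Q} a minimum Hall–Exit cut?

Given cut capacity: 10 + 7 + 4 = 21.
Augment Hall→P→U→V→Exit: bottleneck 10, flow now 10.
Augment Hall→Q→R→V→Exit: bottleneck 5, flow now 15.
Augment Hall→Q→R→W→Exit: bottleneck 2, flow now 17.
Augment Hall→Q→U→W→Exit: bottleneck 4, flow now 21.
No augmenting path remains; maximum flow = 21.
Cut capacity 21 equals the max flow, so it is a minimum cut.

Yes — it is a minimum cut (capacity 21).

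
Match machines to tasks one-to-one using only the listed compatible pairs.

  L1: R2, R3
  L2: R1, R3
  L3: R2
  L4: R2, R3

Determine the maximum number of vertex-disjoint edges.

3

Unit-capacity flow: source→left, listed edges, right→sink; max matching = max flow.
Augmenting path L1→R2 (+1); matched 1.
Augmenting path L2→R1 (+1); matched 2.
Augmenting path L4→R3 (+1); matched 3.
No augmenting path remains; maximum matching = 3.
König certificate: {L2, R2, R3} is a vertex cover of size 3 (every listed pair touches it), so no matching can be larger.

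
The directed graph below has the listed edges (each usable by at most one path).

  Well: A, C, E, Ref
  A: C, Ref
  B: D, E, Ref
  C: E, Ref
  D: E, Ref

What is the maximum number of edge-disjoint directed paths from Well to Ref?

Assign every edge capacity 1; by Menger, the answer equals the max flow.
Path Well→Ref (+1); total 1.
Path Well→A→Ref (+1); total 2.
Path Well→C→Ref (+1); total 3.
No residual Well→Ref path; max flow = 3.
Certifying cut of size 3: {Well→A, Well→C, Well→Ref}.

3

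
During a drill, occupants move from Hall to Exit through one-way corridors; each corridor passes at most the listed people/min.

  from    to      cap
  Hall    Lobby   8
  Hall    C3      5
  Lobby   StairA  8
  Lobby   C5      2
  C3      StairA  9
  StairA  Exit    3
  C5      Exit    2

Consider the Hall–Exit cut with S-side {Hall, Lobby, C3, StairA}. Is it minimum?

Given cut capacity: 2 + 3 = 5.
Augment Hall→Lobby→StairA→Exit: bottleneck 3, flow now 3.
Augment Hall→Lobby→C5→Exit: bottleneck 2, flow now 5.
No augmenting path remains; maximum flow = 5.
Cut capacity 5 equals the max flow, so it is a minimum cut.

Yes — it is a minimum cut (capacity 5).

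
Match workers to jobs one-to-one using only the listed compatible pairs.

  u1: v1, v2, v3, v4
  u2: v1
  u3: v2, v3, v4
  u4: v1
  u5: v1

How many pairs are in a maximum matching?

3

Unit-capacity flow: source→left, listed edges, right→sink; max matching = max flow.
Augmenting path u1→v1 (+1); matched 1.
Augmenting path u3→v2 (+1); matched 2.
Augmenting path u2→v1→u1→v3 (+1); matched 3.
No augmenting path remains; maximum matching = 3.
König certificate: {u1, u3, v1} is a vertex cover of size 3 (every listed pair touches it), so no matching can be larger.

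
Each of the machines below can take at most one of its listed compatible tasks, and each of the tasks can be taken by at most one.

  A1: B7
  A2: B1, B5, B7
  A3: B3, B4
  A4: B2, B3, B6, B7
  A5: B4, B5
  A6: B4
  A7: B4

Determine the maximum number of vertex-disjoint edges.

Unit-capacity flow: source→left, listed edges, right→sink; max matching = max flow.
Augmenting path A1→B7 (+1); matched 1.
Augmenting path A2→B1 (+1); matched 2.
Augmenting path A3→B3 (+1); matched 3.
Augmenting path A4→B2 (+1); matched 4.
Augmenting path A5→B4 (+1); matched 5.
Augmenting path A6→B4→A5→B5 (+1); matched 6.
No augmenting path remains; maximum matching = 6.
König certificate: {A1, A2, A3, A4, A5, B4} is a vertex cover of size 6 (every listed pair touches it), so no matching can be larger.

6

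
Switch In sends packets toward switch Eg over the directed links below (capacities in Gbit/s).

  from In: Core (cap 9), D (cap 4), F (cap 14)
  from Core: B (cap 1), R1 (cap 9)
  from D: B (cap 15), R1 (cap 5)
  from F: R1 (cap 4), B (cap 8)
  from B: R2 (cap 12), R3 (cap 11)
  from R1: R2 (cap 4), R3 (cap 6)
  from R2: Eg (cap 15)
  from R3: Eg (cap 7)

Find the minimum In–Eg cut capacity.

Augment In→Core→B→R2→Eg: bottleneck 1, flow now 1.
Augment In→Core→R1→R2→Eg: bottleneck 4, flow now 5.
Augment In→Core→R1→R3→Eg: bottleneck 4, flow now 9.
Augment In→D→B→R2→Eg: bottleneck 4, flow now 13.
Augment In→F→B→R2→Eg: bottleneck 6, flow now 19.
Augment In→F→B→R3→Eg: bottleneck 2, flow now 21.
Augment In→F→R1→R3→Eg: bottleneck 1, flow now 22.
No augmenting path remains; maximum flow = 22.
By max-flow min-cut, the minimum cut capacity equals the max flow.
In the residual graph, reachable from In: {In, Core, D, F, B, R1, R2, R3}.
Min-cut edges: R2→Eg (15), R3→Eg (7); capacity 15 + 7 = 22.

22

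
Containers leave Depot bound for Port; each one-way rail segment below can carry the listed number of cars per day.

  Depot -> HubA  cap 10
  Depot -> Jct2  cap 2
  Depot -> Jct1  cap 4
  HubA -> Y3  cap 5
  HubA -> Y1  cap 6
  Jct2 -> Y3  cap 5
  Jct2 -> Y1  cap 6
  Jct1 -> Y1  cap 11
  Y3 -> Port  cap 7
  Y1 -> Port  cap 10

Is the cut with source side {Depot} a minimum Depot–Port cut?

Given cut capacity: 10 + 2 + 4 = 16.
Augment Depot→HubA→Y3→Port: bottleneck 5, flow now 5.
Augment Depot→HubA→Y1→Port: bottleneck 5, flow now 10.
Augment Depot→Jct2→Y3→Port: bottleneck 2, flow now 12.
Augment Depot→Jct1→Y1→Port: bottleneck 4, flow now 16.
No augmenting path remains; maximum flow = 16.
Cut capacity 16 equals the max flow, so it is a minimum cut.

Yes — it is a minimum cut (capacity 16).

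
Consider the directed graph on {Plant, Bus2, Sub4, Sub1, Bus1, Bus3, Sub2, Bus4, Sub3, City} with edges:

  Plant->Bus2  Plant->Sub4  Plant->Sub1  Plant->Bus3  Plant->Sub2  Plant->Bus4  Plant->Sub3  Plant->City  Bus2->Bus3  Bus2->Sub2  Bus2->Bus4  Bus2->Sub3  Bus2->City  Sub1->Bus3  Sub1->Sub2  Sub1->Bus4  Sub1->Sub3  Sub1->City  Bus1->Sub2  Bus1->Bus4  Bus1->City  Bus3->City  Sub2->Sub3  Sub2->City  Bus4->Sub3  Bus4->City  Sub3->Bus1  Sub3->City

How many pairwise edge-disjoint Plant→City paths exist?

7

Assign every edge capacity 1; by Menger, the answer equals the max flow.
Path Plant→City (+1); total 1.
Path Plant→Bus2→City (+1); total 2.
Path Plant→Sub1→City (+1); total 3.
Path Plant→Bus3→City (+1); total 4.
Path Plant→Sub2→City (+1); total 5.
Path Plant→Bus4→City (+1); total 6.
Path Plant→Sub3→City (+1); total 7.
No residual Plant→City path; max flow = 7.
Certifying cut of size 7: {Plant→Bus2, Plant→Bus3, Plant→Bus4, Plant→City, Plant→Sub1, Plant→Sub2, Plant→Sub3}.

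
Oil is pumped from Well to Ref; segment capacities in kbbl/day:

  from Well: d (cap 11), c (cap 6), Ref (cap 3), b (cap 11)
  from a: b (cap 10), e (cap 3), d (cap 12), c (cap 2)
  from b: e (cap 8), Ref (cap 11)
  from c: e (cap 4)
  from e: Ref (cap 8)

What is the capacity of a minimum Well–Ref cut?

18

Augment Well→Ref: bottleneck 3, flow now 3.
Augment Well→b→Ref: bottleneck 11, flow now 14.
Augment Well→c→e→Ref: bottleneck 4, flow now 18.
No augmenting path remains; maximum flow = 18.
By max-flow min-cut, the minimum cut capacity equals the max flow.
In the residual graph, reachable from Well: {Well, c, d}.
Min-cut edges: Well→b (11), Well→Ref (3), c→e (4); capacity 11 + 3 + 4 = 18.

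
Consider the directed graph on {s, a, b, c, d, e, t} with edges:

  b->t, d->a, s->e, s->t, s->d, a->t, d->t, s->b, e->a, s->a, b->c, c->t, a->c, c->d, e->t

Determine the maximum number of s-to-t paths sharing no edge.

5

Assign every edge capacity 1; by Menger, the answer equals the max flow.
Path s→t (+1); total 1.
Path s→a→t (+1); total 2.
Path s→b→t (+1); total 3.
Path s→d→t (+1); total 4.
Path s→e→t (+1); total 5.
No residual s→t path; max flow = 5.
Certifying cut of size 5: {s→a, s→b, s→d, s→e, s→t}.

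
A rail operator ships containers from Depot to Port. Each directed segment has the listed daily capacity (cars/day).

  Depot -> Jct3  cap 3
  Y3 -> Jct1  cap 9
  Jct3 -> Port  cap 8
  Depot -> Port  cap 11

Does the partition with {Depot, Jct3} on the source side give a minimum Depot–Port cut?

No — its capacity is 19, but the minimum cut has capacity 14.

Given cut capacity: 11 + 8 = 19.
Augment Depot→Port: bottleneck 11, flow now 11.
Augment Depot→Jct3→Port: bottleneck 3, flow now 14.
No augmenting path remains; maximum flow = 14.
In the residual graph, reachable from Depot: {Depot}.
Min-cut edges: Depot→Jct3 (3), Depot→Port (11); capacity 3 + 11 = 14.
Cut capacity 19 exceeds the max flow 14, so it is not minimum.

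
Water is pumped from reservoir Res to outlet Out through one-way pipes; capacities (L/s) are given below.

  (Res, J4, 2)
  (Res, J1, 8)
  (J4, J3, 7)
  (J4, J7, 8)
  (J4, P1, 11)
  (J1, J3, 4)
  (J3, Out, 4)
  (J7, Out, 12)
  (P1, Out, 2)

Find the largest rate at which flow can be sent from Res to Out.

Augment Res→J4→J3→Out: bottleneck 2, flow now 2.
Augment Res→J1→J3→Out: bottleneck 2, flow now 4.
Augment Res→J1→J3→J4→J7→Out: bottleneck 2, flow now 6. (uses reverse residual edge)
No augmenting path remains; maximum flow = 6.
In the residual graph, reachable from Res: {Res, J1}.
Min-cut edges: Res→J4 (2), J1→J3 (4); capacity 2 + 4 = 6.
This cut is saturated, so no flow can exceed 6.

6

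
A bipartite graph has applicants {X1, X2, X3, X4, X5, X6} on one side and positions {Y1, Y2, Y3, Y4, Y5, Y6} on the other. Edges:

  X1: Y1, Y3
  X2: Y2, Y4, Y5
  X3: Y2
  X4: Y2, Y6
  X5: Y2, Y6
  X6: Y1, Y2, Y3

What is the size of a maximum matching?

Unit-capacity flow: source→left, listed edges, right→sink; max matching = max flow.
Augmenting path X1→Y1 (+1); matched 1.
Augmenting path X2→Y2 (+1); matched 2.
Augmenting path X4→Y6 (+1); matched 3.
Augmenting path X6→Y3 (+1); matched 4.
Augmenting path X3→Y2→X2→Y4 (+1); matched 5.
No augmenting path remains; maximum matching = 5.
König certificate: {X1, X2, X6, Y2, Y6} is a vertex cover of size 5 (every listed pair touches it), so no matching can be larger.

5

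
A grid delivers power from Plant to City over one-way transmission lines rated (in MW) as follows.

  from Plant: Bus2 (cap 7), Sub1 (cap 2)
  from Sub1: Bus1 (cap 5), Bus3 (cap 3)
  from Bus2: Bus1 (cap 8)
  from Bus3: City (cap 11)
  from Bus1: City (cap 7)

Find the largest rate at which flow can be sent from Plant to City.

Augment Plant→Sub1→Bus3→City: bottleneck 2, flow now 2.
Augment Plant→Bus2→Bus1→City: bottleneck 7, flow now 9.
No augmenting path remains; maximum flow = 9.
In the residual graph, reachable from Plant: {Plant}.
Min-cut edges: Plant→Sub1 (2), Plant→Bus2 (7); capacity 2 + 7 = 9.
This cut is saturated, so no flow can exceed 9.

9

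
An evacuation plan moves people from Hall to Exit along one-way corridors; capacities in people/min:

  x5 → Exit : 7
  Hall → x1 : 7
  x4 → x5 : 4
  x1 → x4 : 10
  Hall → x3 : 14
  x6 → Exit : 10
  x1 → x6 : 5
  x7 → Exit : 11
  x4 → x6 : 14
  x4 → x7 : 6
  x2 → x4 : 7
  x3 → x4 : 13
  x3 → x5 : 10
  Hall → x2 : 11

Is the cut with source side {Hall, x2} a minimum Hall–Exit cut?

No — its capacity is 28, but the minimum cut has capacity 23.

Given cut capacity: 7 + 14 + 7 = 28.
Augment Hall→x1→x6→Exit: bottleneck 5, flow now 5.
Augment Hall→x3→x5→Exit: bottleneck 7, flow now 12.
Augment Hall→x1→x4→x6→Exit: bottleneck 2, flow now 14.
Augment Hall→x2→x4→x6→Exit: bottleneck 3, flow now 17.
Augment Hall→x2→x4→x7→Exit: bottleneck 4, flow now 21.
Augment Hall→x3→x4→x7→Exit: bottleneck 2, flow now 23.
No augmenting path remains; maximum flow = 23.
In the residual graph, reachable from Hall: {Hall, x1, x2, x3, x4, x5, x6}.
Min-cut edges: x4→x7 (6), x5→Exit (7), x6→Exit (10); capacity 6 + 7 + 10 = 23.
Cut capacity 28 exceeds the max flow 23, so it is not minimum.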